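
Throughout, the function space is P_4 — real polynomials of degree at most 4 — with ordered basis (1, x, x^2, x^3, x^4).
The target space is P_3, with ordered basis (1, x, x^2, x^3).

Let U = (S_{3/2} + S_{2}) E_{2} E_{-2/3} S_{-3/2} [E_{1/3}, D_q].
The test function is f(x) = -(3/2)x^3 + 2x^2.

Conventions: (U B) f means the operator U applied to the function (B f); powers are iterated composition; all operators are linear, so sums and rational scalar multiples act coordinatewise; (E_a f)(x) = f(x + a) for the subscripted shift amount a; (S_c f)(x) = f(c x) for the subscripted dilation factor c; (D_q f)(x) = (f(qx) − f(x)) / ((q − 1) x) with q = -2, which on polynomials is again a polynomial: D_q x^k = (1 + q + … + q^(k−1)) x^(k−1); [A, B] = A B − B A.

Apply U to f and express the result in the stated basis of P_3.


D_q f = -(9/2)x^2 - 2x
E_{1/3} D_q f = -(9/2)x^2 - 5x - 7/6
E_{1/3} f = -(3/2)x^3 + (1/2)x^2 + (5/6)x + 1/6
D_q E_{1/3} f = -(9/2)x^2 - (1/2)x + 5/6
[E_{1/3}, D_q] f = -(9/2)x - 2
S_{-3/2} [E_{1/3}, D_q] f = (27/4)x - 2
E_{-2/3} S_{-3/2} [E_{1/3}, D_q] f = (27/4)x - 13/2
E_{2} E_{-2/3} S_{-3/2} [E_{1/3}, D_q] f = (27/4)x + 7
S_{3/2} (E_{2} E_{-2/3} S_{-3/2}) [E_{1/3}, D_q] f = (81/8)x + 7
S_{2} (E_{2} E_{-2/3} S_{-3/2}) [E_{1/3}, D_q] f = (27/2)x + 7
(S_{3/2} + S_{2}) (E_{2} E_{-2/3} S_{-3/2}) [E_{1/3}, D_q] f = (189/8)x + 14

the result is g(x) = (189/8)x + 14


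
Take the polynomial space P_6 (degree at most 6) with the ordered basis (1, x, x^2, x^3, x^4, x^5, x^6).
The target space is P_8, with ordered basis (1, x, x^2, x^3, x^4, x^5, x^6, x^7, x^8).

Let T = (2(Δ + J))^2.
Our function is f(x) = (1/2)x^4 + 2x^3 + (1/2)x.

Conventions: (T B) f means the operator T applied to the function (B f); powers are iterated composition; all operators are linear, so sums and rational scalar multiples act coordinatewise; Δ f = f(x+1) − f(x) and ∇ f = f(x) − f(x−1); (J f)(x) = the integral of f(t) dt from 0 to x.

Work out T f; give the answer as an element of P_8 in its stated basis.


Δ f = 2x^3 + 9x^2 + 8x + 3
J f = (1/10)x^5 + (1/2)x^4 + (1/4)x^2
(Δ + J) f = (1/10)x^5 + (1/2)x^4 + 2x^3 + (37/4)x^2 + 8x + 3
(2(Δ + J)) f = (1/5)x^5 + x^4 + 4x^3 + (37/2)x^2 + 16x + 6
Δ (2(Δ + J)) f = x^4 + 6x^3 + 20x^2 + 54x + 397/10
J (2(Δ + J)) f = (1/30)x^6 + (1/5)x^5 + x^4 + (37/6)x^3 + 8x^2 + 6x
(Δ + J) (2(Δ + J)) f = (1/30)x^6 + (1/5)x^5 + 2x^4 + (73/6)x^3 + 28x^2 + 60x + 397/10
(2(Δ + J)) (2(Δ + J)) f = (1/15)x^6 + (2/5)x^5 + 4x^4 + (73/3)x^3 + 56x^2 + 120x + 397/5

the image equals g(x) = (1/15)x^6 + (2/5)x^5 + 4x^4 + (73/3)x^3 + 56x^2 + 120x + 397/5


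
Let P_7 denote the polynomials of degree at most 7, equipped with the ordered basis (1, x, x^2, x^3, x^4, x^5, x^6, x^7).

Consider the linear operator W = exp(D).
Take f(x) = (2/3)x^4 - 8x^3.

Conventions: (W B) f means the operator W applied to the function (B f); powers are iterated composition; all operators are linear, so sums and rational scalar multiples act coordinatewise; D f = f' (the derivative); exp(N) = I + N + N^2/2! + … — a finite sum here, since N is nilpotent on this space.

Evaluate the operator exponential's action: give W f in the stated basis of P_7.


order-1 term: (8/3)x^3 - 24x^2
order-2 term: 4x^2 - 24x
order-3 term: (8/3)x - 8
order-4 term: 2/3
the series for exp(D) f terminates at order 4
exp(D) f = (2/3)x^4 - (16/3)x^3 - 20x^2 - (64/3)x - 22/3

the result is g(x) = (2/3)x^4 - (16/3)x^3 - 20x^2 - (64/3)x - 22/3


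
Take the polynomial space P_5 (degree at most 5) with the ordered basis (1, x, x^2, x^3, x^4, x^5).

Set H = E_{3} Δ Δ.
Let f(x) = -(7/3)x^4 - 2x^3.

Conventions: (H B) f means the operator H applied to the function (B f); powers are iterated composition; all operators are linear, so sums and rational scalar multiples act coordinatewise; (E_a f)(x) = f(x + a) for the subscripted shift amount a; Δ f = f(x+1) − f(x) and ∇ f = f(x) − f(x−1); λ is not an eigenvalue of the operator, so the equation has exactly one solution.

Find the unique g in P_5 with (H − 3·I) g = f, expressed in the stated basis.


write g with unknown coordinates in the stated basis and equate coefficients in (H − 3·I) g = f
solving from the highest basis element down gives g = (7/9)x^4 + (2/3)x^3 + (28/9)x^2 + (236/9)x + 1558/27
check: H g = (28/3)x^2 + (236/3)x + 1558/9
so H g − 3·g = -(7/3)x^4 - 2x^3 = f ✓

the image equals g(x) = (7/9)x^4 + (2/3)x^3 + (28/9)x^2 + (236/9)x + 1558/27


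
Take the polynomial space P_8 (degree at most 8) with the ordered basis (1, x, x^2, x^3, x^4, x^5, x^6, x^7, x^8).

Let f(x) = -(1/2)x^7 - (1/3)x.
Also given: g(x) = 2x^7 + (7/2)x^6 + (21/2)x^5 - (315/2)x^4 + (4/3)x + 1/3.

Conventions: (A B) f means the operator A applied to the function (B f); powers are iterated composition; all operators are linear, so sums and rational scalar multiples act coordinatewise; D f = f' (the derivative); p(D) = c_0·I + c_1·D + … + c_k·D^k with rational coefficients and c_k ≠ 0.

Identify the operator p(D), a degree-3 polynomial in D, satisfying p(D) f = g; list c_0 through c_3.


D^0 f = -(1/2)x^7 - (1/3)x
D^1 f = -(7/2)x^6 - 1/3
D^2 f = -21x^5
D^3 f = -105x^4
matching coefficients of g against c_0 f + c_1 Df + … from the top degree down determines the c_i
solution: c_0 = -4, c_1 = -1, c_2 = -1/2, c_3 = 3/2

c_0 = -4, c_1 = -1, c_2 = -1/2, c_3 = 3/2


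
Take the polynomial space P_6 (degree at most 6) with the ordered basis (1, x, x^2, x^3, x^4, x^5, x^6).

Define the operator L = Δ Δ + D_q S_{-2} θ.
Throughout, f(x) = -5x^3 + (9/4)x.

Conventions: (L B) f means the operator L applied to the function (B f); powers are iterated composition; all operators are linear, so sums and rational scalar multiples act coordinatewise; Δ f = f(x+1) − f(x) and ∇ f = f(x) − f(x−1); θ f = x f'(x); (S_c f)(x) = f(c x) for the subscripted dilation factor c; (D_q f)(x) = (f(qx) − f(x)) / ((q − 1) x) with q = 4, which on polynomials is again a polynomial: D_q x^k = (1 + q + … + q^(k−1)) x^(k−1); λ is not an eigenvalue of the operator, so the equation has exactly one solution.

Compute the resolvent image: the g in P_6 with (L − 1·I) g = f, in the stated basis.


g(x) = 5x^3 - 2520x^2 - (403089/4)x + 393069/2

write g with unknown coordinates in the stated basis and equate coefficients in (L − 1·I) g = f
solving from the highest basis element down gives g = 5x^3 - 2520x^2 - (403089/4)x + 393069/2
check: L g = -2520x^2 - 100770x + 393069/2
so L g − 1·g = -5x^3 + (9/4)x = f ✓


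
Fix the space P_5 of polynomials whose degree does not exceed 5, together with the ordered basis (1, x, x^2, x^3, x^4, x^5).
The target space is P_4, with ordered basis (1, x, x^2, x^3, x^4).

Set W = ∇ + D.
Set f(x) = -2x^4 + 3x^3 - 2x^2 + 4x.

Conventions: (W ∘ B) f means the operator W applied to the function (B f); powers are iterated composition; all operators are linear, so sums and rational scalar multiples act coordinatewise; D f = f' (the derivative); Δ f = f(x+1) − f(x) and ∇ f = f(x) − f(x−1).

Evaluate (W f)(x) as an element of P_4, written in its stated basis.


the result is g(x) = -16x^3 + 30x^2 - 25x + 15

∇ f = -8x^3 + 21x^2 - 21x + 11
D f = -8x^3 + 9x^2 - 4x + 4
(∇ + D) f = -16x^3 + 30x^2 - 25x + 15


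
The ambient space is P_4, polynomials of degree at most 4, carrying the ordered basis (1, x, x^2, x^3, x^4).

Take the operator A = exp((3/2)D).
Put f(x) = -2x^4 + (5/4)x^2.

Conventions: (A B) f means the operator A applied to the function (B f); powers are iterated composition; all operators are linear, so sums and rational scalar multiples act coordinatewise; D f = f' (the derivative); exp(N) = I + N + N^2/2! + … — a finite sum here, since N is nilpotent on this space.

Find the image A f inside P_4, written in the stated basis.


order-1 term: -12x^3 + (15/4)x
order-2 term: -27x^2 + 45/16
order-3 term: -27x
order-4 term: -81/8
the series for exp((3/2)D) f terminates at order 4
exp((3/2)D) f = -2x^4 - 12x^3 - (103/4)x^2 - (93/4)x - 117/16

the image equals g(x) = -2x^4 - 12x^3 - (103/4)x^2 - (93/4)x - 117/16


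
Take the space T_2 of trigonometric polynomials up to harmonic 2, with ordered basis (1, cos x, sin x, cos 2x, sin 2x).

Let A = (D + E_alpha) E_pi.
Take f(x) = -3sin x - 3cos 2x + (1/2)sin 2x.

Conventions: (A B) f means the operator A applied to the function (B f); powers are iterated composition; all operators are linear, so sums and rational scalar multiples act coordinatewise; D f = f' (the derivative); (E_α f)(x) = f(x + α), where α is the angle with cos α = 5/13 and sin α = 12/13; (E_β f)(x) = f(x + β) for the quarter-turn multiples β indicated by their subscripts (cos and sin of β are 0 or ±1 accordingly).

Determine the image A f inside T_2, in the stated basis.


g(x) = (75/13)cos x + (15/13)sin x + (586/169)cos 2x + (2629/338)sin 2x

E_pi f = 3sin x - 3cos 2x + (1/2)sin 2x
D E_pi f = 3cos x + cos 2x + 6sin 2x
E_alpha E_pi f = (36/13)cos x + (15/13)sin x + (417/169)cos 2x + (601/338)sin 2x
(D + E_alpha) E_pi f = (75/13)cos x + (15/13)sin x + (586/169)cos 2x + (2629/338)sin 2x


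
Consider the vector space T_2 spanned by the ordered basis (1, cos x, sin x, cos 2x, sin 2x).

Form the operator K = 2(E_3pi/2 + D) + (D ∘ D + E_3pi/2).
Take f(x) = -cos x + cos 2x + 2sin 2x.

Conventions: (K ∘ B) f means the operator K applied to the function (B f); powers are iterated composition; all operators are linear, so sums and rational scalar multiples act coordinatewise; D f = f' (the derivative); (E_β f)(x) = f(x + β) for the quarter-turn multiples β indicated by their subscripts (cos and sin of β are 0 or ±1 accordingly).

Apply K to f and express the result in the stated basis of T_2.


the image equals g(x) = cos x - sin x + cos 2x - 18sin 2x

E_3pi/2 f = -sin x - cos 2x - 2sin 2x
D f = sin x + 4cos 2x - 2sin 2x
(E_3pi/2 + D) f = 3cos 2x - 4sin 2x
(2(E_3pi/2 + D)) f = 6cos 2x - 8sin 2x
D f = sin x + 4cos 2x - 2sin 2x
D D f = cos x - 4cos 2x - 8sin 2x
E_3pi/2 f = -sin x - cos 2x - 2sin 2x
(D ∘ D + E_3pi/2) f = cos x - sin x - 5cos 2x - 10sin 2x
(2(E_3pi/2 + D) + (D ∘ D + E_3pi/2)) f = cos x - sin x + cos 2x - 18sin 2x


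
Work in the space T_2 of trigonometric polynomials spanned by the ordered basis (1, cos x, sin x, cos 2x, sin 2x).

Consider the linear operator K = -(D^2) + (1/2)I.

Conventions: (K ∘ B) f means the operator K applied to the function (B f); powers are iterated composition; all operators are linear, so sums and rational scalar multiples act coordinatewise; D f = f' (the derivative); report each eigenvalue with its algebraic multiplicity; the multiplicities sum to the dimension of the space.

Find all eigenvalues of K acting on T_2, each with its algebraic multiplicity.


λ = 1/2 (multiplicity 1), λ = 3/2 (multiplicity 2), λ = 9/2 (multiplicity 2)

image of 1: 1/2
image of cos x: (3/2)cos x
image of sin x: (3/2)sin x
image of cos 2x: (9/2)cos 2x
image of sin 2x: (9/2)sin 2x
the matrix is diagonal; its diagonal is (1/2, 3/2, 3/2, 9/2, 9/2)
for a triangular matrix the eigenvalues are the diagonal entries, with algebraic multiplicity their repetition count


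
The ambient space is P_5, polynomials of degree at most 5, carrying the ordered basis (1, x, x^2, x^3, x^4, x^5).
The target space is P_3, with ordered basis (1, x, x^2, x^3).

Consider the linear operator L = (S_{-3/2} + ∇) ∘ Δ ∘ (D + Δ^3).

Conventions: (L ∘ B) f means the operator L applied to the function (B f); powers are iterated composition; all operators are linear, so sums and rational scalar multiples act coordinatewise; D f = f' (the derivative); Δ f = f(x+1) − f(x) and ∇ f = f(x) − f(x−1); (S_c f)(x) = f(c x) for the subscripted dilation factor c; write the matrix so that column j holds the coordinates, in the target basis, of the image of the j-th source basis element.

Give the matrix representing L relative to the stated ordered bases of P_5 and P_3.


the matrix is [[0, 0, 2, 9, 28, 375]; [0, 0, 0, -9, 6, -210]; [0, 0, 0, 0, 27, 255/2]; [0, 0, 0, 0, 0, -135/2]] (rows listed top to bottom)

image of 1: 0
image of x: 0
image of x^2: 2
image of x^3: -9x + 9
image of x^4: 27x^2 + 6x + 28
image of x^5: -(135/2)x^3 + (255/2)x^2 - 210x + 375
each image's coordinates form column j of the matrix


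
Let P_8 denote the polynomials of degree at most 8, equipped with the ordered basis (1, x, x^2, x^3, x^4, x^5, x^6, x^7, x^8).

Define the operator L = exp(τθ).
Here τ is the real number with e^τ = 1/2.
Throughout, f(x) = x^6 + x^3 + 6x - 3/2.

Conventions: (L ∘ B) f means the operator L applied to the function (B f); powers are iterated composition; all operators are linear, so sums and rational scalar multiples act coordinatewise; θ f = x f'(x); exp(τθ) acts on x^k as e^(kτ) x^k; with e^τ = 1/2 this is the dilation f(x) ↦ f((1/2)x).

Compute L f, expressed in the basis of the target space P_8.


exp(τθ) x^k = e^(kτ) x^k; with e^τ = 1/2 this sends x^k to (1/2)^k x^k
x ↦ 1/2 x
x^3 ↦ 1/8 x^3
x^6 ↦ 1/64 x^6
applying this coordinatewise to f: exp(τθ) f = (1/64)x^6 + (1/8)x^3 + 3x - 3/2

g(x) = (1/64)x^6 + (1/8)x^3 + 3x - 3/2


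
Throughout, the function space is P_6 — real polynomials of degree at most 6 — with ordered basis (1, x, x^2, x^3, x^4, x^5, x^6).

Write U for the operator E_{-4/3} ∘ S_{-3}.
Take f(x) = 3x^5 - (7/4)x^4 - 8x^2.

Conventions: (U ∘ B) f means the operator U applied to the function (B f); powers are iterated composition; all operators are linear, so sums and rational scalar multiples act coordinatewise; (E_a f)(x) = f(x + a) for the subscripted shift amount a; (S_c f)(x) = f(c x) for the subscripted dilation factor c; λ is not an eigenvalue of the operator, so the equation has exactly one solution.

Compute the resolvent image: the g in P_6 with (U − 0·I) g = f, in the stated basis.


write g with unknown coordinates in the stated basis and equate coefficients in (U − 0·I) g = f
solving from the highest basis element down gives g = -(1/81)x^5 + (73/324)x^4 - (44/27)x^3 + (400/81)x^2 - (256/81)x - 64/9
check: U g = 3x^5 - (7/4)x^4 - 8x^2
so U g − 0·g = 3x^5 - (7/4)x^4 - 8x^2 = f ✓

the result is g(x) = -(1/81)x^5 + (73/324)x^4 - (44/27)x^3 + (400/81)x^2 - (256/81)x - 64/9


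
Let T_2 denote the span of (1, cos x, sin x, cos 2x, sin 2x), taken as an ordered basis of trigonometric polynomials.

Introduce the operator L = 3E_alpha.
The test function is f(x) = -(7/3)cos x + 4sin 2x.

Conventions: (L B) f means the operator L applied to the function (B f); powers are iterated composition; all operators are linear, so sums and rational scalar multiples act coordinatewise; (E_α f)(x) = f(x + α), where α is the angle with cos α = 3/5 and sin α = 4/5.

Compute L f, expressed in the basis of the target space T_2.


E_alpha f = -(7/5)cos x + (28/15)sin x + (96/25)cos 2x - (28/25)sin 2x
(3E_alpha) f = -(21/5)cos x + (28/5)sin x + (288/25)cos 2x - (84/25)sin 2x

the result is g(x) = -(21/5)cos x + (28/5)sin x + (288/25)cos 2x - (84/25)sin 2x


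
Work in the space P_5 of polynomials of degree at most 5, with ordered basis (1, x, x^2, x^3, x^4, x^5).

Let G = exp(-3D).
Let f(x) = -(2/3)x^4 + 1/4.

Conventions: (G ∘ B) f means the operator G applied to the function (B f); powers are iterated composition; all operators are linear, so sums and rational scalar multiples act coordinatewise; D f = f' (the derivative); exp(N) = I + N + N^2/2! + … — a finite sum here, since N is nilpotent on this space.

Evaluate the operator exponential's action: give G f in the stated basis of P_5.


g(x) = -(2/3)x^4 + 8x^3 - 36x^2 + 72x - 215/4

order-1 term: 8x^3
order-2 term: -36x^2
order-3 term: 72x
order-4 term: -54
the series for exp(-3D) f terminates at order 4
exp(-3D) f = -(2/3)x^4 + 8x^3 - 36x^2 + 72x - 215/4


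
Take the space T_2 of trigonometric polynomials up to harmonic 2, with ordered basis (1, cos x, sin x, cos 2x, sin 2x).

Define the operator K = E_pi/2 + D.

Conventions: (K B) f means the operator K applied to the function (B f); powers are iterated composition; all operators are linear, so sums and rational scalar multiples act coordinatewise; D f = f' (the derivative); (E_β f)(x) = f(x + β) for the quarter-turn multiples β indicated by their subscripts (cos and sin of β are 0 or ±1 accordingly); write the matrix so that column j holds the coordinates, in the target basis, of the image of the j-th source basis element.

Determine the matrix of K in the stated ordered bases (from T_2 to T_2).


the matrix is [[1, 0, 0, 0, 0]; [0, 0, 2, 0, 0]; [0, -2, 0, 0, 0]; [0, 0, 0, -1, 2]; [0, 0, 0, -2, -1]] (rows listed top to bottom)

image of 1: 1
image of cos x: -2sin x
image of sin x: 2cos x
image of cos 2x: -cos 2x - 2sin 2x
image of sin 2x: 2cos 2x - sin 2x
each image's coordinates form column j of the matrix


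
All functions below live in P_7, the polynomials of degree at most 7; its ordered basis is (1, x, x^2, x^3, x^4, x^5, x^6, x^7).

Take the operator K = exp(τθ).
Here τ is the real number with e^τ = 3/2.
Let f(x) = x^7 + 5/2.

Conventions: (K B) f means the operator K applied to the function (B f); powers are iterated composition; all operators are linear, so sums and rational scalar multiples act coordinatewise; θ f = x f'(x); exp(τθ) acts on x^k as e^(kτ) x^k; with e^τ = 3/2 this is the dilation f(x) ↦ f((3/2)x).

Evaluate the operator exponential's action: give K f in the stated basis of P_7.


exp(τθ) x^k = e^(kτ) x^k; with e^τ = 3/2 this sends x^k to (3/2)^k x^k
x^7 ↦ 2187/128 x^7
applying this coordinatewise to f: exp(τθ) f = (2187/128)x^7 + 5/2

the result is g(x) = (2187/128)x^7 + 5/2


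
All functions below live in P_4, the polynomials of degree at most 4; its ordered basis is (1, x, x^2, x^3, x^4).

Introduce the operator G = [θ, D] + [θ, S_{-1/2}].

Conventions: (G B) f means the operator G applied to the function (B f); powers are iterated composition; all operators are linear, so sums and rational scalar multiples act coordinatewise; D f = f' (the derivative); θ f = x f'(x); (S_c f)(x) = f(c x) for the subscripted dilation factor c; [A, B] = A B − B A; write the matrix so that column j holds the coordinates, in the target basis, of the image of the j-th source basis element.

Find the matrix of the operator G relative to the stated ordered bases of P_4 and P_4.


the matrix is [[0, -1, 0, 0, 0]; [0, 0, -2, 0, 0]; [0, 0, 0, -3, 0]; [0, 0, 0, 0, -4]; [0, 0, 0, 0, 0]] (rows listed top to bottom)

image of 1: 0
image of x: -1
image of x^2: -2x
image of x^3: -3x^2
image of x^4: -4x^3
each image's coordinates form column j of the matrix


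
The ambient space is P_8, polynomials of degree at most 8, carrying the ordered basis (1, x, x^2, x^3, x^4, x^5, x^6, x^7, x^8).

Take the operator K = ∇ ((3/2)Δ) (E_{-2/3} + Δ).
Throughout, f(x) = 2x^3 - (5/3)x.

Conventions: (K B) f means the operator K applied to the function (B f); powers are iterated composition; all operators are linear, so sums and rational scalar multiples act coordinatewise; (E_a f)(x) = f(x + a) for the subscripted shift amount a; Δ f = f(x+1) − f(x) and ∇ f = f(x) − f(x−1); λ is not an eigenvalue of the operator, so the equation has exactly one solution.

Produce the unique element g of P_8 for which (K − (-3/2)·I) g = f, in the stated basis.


write g with unknown coordinates in the stated basis and equate coefficients in (K − (-3/2)·I) g = f
solving from the highest basis element down gives g = (4/3)x^3 - (82/9)x - 8/3
check: K g = 12x + 4
so K g − (-3/2)·g = 2x^3 - (5/3)x = f ✓

g(x) = (4/3)x^3 - (82/9)x - 8/3


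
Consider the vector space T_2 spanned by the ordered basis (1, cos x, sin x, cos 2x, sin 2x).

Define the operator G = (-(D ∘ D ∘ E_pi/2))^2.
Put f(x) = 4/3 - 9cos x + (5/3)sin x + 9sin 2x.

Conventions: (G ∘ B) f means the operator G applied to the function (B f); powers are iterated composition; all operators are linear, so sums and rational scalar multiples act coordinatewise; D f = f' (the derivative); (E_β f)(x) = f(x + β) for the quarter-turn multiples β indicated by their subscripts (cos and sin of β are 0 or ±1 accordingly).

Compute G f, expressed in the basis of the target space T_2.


E_pi/2 f = 4/3 + (5/3)cos x + 9sin x - 9sin 2x
D E_pi/2 f = 9cos x - (5/3)sin x - 18cos 2x
D D E_pi/2 f = -(5/3)cos x - 9sin x + 36sin 2x
(-(D ∘ D ∘ E_pi/2)) f = (5/3)cos x + 9sin x - 36sin 2x
E_pi/2 (-(D ∘ D ∘ E_pi/2)) f = 9cos x - (5/3)sin x + 36sin 2x
D E_pi/2 (-(D ∘ D ∘ E_pi/2)) f = -(5/3)cos x - 9sin x + 72cos 2x
D D E_pi/2 (-(D ∘ D ∘ E_pi/2)) f = -9cos x + (5/3)sin x - 144sin 2x
(-(D ∘ D ∘ E_pi/2)) (-(D ∘ D ∘ E_pi/2)) f = 9cos x - (5/3)sin x + 144sin 2x

the result is g(x) = 9cos x - (5/3)sin x + 144sin 2x


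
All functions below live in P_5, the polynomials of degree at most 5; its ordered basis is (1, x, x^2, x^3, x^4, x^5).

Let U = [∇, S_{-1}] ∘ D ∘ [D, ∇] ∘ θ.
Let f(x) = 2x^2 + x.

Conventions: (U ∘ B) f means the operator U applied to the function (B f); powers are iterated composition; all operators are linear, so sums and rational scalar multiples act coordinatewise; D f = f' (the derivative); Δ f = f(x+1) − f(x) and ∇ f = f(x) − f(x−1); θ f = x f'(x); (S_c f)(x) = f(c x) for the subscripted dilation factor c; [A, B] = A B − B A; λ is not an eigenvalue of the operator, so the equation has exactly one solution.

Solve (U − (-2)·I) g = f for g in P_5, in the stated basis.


g(x) = x^2 + (1/2)x

write g with unknown coordinates in the stated basis and equate coefficients in (U − (-2)·I) g = f
solving from the highest basis element down gives g = x^2 + (1/2)x
check: U g = 0
so U g − (-2)·g = 2x^2 + x = f ✓


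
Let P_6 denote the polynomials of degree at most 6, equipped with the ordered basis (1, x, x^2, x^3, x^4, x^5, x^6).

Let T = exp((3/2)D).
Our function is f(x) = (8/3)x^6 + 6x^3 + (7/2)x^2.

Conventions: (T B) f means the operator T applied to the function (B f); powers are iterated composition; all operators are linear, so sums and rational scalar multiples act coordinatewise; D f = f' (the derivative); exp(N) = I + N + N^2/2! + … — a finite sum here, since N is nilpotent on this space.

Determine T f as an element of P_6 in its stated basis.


order-1 term: 24x^5 + 27x^2 + (21/2)x
order-2 term: 90x^4 + (81/2)x + 63/8
order-3 term: 180x^3 + 81/4
order-4 term: (405/2)x^2
order-5 term: (243/2)x
order-6 term: 243/8
the series for exp((3/2)D) f terminates at order 6
exp((3/2)D) f = (8/3)x^6 + 24x^5 + 90x^4 + 186x^3 + 233x^2 + (345/2)x + 117/2

the result is g(x) = (8/3)x^6 + 24x^5 + 90x^4 + 186x^3 + 233x^2 + (345/2)x + 117/2


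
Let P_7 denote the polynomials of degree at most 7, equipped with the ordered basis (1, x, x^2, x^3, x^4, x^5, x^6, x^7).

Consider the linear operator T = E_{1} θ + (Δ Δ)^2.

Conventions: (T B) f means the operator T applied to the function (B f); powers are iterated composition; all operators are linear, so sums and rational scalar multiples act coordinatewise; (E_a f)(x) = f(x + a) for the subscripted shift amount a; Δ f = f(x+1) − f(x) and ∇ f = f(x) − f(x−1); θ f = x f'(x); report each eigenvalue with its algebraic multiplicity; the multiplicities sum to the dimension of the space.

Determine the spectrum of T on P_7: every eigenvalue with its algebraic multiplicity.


image of 1: 0
image of x: x + 1
image of x^2: 2x^2 + 4x + 2
image of x^3: 3x^3 + 9x^2 + 9x + 3
image of x^4: 4x^4 + 16x^3 + 24x^2 + 16x + 28
image of x^5: 5x^5 + 25x^4 + 50x^3 + 50x^2 + 145x + 245
image of x^6: 6x^6 + 36x^5 + 90x^4 + 120x^3 + 450x^2 + 1476x + 1566
image of x^7: 7x^7 + 49x^6 + 147x^5 + 245x^4 + 1085x^3 + 5187x^2 + 10969x + 8407
the matrix is upper triangular; its diagonal is (0, 1, 2, 3, 4, 5, 6, 7)
for a triangular matrix the eigenvalues are the diagonal entries, with algebraic multiplicity their repetition count

λ = 0 (multiplicity 1), λ = 1 (multiplicity 1), λ = 2 (multiplicity 1), λ = 3 (multiplicity 1), λ = 4 (multiplicity 1), λ = 5 (multiplicity 1), λ = 6 (multiplicity 1), λ = 7 (multiplicity 1)


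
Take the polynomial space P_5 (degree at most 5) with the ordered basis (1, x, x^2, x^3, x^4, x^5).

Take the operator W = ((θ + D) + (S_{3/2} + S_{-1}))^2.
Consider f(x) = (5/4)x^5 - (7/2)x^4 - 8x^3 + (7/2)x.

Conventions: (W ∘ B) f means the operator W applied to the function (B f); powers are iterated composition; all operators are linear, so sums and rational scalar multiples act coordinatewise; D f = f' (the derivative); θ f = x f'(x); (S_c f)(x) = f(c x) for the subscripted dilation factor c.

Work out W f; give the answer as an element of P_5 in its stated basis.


the result is g(x) = (688205/4096)x^5 - (112147/512)x^4 - (1689/4)x^3 - 297x^2 - (321/8)x + 49/4

θ f = (25/4)x^5 - 14x^4 - 24x^3 + (7/2)x
D f = (25/4)x^4 - 14x^3 - 24x^2 + 7/2
(θ + D) f = (25/4)x^5 - (31/4)x^4 - 38x^3 - 24x^2 + (7/2)x + 7/2
S_{3/2} f = (1215/128)x^5 - (567/32)x^4 - 27x^3 + (21/4)x
S_{-1} f = -(5/4)x^5 - (7/2)x^4 + 8x^3 - (7/2)x
(S_{3/2} + S_{-1}) f = (1055/128)x^5 - (679/32)x^4 - 19x^3 + (7/4)x
((θ + D) + (S_{3/2} + S_{-1})) f = (1855/128)x^5 - (927/32)x^4 - 57x^3 - 24x^2 + (21/4)x + 7/2
θ ((θ + D) + (S_{3/2} + S_{-1})) f = (9275/128)x^5 - (927/8)x^4 - 171x^3 - 48x^2 + (21/4)x
D ((θ + D) + (S_{3/2} + S_{-1})) f = (9275/128)x^4 - (927/8)x^3 - 171x^2 - 48x + 21/4
(θ + D) ((θ + D) + (S_{3/2} + S_{-1})) f = (9275/128)x^5 - (5557/128)x^4 - (2295/8)x^3 - 219x^2 - (171/4)x + 21/4
S_{3/2} ((θ + D) + (S_{3/2} + S_{-1})) f = (450765/4096)x^5 - (75087/512)x^4 - (1539/8)x^3 - 54x^2 + (63/8)x + 7/2
S_{-1} ((θ + D) + (S_{3/2} + S_{-1})) f = -(1855/128)x^5 - (927/32)x^4 + 57x^3 - 24x^2 - (21/4)x + 7/2
(S_{3/2} + S_{-1}) ((θ + D) + (S_{3/2} + S_{-1})) f = (391405/4096)x^5 - (89919/512)x^4 - (1083/8)x^3 - 78x^2 + (21/8)x + 7
((θ + D) + (S_{3/2} + S_{-1})) ((θ + D) + (S_{3/2} + S_{-1})) f = (688205/4096)x^5 - (112147/512)x^4 - (1689/4)x^3 - 297x^2 - (321/8)x + 49/4


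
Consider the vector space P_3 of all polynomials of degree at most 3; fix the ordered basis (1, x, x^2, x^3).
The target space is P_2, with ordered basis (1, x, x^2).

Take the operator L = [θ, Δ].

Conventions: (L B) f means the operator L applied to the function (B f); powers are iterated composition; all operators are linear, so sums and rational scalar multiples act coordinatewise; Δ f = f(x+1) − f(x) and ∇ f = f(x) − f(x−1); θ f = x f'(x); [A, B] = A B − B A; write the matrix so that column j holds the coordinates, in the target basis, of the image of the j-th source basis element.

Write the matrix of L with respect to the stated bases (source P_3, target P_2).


the matrix is [[0, -1, -2, -3]; [0, 0, -2, -6]; [0, 0, 0, -3]] (rows listed top to bottom)

image of 1: 0
image of x: -1
image of x^2: -2x - 2
image of x^3: -3x^2 - 6x - 3
each image's coordinates form column j of the matrix


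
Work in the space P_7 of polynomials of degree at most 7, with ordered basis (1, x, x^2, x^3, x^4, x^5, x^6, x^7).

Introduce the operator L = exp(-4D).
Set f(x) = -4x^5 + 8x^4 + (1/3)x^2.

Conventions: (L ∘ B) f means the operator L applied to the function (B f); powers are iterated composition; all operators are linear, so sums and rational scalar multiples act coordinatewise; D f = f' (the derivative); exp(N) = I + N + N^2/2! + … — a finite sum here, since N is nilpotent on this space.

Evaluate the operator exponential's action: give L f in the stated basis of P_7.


g(x) = -4x^5 + 88x^4 - 768x^3 + (9985/3)x^2 - (21512/3)x + 18448/3

order-1 term: 80x^4 - 128x^3 - (8/3)x
order-2 term: -640x^3 + 768x^2 + 16/3
order-3 term: 2560x^2 - 2048x
order-4 term: -5120x + 2048
order-5 term: 4096
the series for exp(-4D) f terminates at order 5
exp(-4D) f = -4x^5 + 88x^4 - 768x^3 + (9985/3)x^2 - (21512/3)x + 18448/3


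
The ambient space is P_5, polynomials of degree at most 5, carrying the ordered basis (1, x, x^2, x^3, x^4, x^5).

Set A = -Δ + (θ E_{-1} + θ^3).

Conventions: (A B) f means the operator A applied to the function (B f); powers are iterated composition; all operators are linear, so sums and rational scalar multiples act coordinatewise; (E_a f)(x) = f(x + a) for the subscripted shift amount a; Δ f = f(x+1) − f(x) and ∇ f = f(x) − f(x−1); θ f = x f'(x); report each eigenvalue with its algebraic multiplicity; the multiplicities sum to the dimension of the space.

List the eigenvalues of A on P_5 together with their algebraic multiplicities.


λ = 0 (multiplicity 1), λ = 2 (multiplicity 1), λ = 10 (multiplicity 1), λ = 30 (multiplicity 1), λ = 68 (multiplicity 1), λ = 130 (multiplicity 1)

image of 1: 0
image of x: 2x - 1
image of x^2: 10x^2 - 4x - 1
image of x^3: 30x^3 - 9x^2 - 1
image of x^4: 68x^4 - 16x^3 + 6x^2 - 8x - 1
image of x^5: 130x^5 - 25x^4 + 20x^3 - 30x^2 - 1
the matrix is upper triangular; its diagonal is (0, 2, 10, 30, 68, 130)
for a triangular matrix the eigenvalues are the diagonal entries, with algebraic multiplicity their repetition count


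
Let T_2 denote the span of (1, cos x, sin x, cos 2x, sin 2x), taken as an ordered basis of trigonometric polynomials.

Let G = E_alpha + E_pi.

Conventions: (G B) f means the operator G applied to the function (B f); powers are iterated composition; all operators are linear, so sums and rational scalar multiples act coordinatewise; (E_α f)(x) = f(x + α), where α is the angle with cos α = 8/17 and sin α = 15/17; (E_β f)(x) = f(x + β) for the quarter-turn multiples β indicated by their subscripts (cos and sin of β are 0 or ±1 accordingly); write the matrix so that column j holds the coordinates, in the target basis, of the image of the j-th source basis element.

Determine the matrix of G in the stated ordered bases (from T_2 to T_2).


image of 1: 2
image of cos x: -(9/17)cos x - (15/17)sin x
image of sin x: (15/17)cos x - (9/17)sin x
image of cos 2x: (128/289)cos 2x - (240/289)sin 2x
image of sin 2x: (240/289)cos 2x + (128/289)sin 2x
each image's coordinates form column j of the matrix

the matrix is [[2, 0, 0, 0, 0]; [0, -9/17, 15/17, 0, 0]; [0, -15/17, -9/17, 0, 0]; [0, 0, 0, 128/289, 240/289]; [0, 0, 0, -240/289, 128/289]] (rows listed top to bottom)


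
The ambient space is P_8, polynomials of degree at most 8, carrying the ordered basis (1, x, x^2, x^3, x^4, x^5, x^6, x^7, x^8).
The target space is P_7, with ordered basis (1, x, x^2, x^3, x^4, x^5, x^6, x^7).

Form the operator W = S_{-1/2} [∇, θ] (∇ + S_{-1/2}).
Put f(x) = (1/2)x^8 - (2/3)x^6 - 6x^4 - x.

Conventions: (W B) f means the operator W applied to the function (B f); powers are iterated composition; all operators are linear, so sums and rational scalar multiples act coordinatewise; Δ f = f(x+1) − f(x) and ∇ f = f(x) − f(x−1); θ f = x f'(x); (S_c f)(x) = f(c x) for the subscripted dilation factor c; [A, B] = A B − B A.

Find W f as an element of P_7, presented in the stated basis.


the result is g(x) = -(1/8192)x^7 + (1785/4096)x^6 + (16111/2048)x^5 + (61425/1024)x^4 + (126821/512)x^3 + (144435/256)x^2 + (80173/128)x + 13955/64

∇ f = 4x^7 - 14x^6 + 24x^5 - 25x^4 - (28/3)x^3 + 32x^2 - 24x + 31/6
S_{-1/2} f = (1/512)x^8 - (1/96)x^6 - (3/8)x^4 + (1/2)x
(∇ + S_{-1/2}) f = (1/512)x^8 + 4x^7 - (1345/96)x^6 + 24x^5 - (203/8)x^4 - (28/3)x^3 + 32x^2 - (47/2)x + 31/6
θ (∇ + S_{-1/2}) f = (1/64)x^8 + 28x^7 - (1345/16)x^6 + 120x^5 - (203/2)x^4 - 28x^3 + 64x^2 - (47/2)x
∇ θ (∇ + S_{-1/2}) f = (1/8)x^7 + (3129/16)x^6 - (2183/2)x^5 + (90875/32)x^4 - (34131/8)x^3 + (7147/2)x^2 - (5977/4)x + 13955/64
∇ (∇ + S_{-1/2}) f = (1/64)x^7 + (3577/128)x^6 - (10749/64)x^5 + (120325/256)x^4 - (146227/192)x^3 + (84269/128)x^2 - (15459/64)x + 3917/1536
θ ∇ (∇ + S_{-1/2}) f = (7/64)x^7 + (10731/64)x^6 - (53745/64)x^5 + (120325/64)x^4 - (146227/64)x^3 + (84269/64)x^2 - (15459/64)x
[∇, θ] (∇ + S_{-1/2}) f = (1/64)x^7 + (1785/64)x^6 - (16111/64)x^5 + (61425/64)x^4 - (126821/64)x^3 + (144435/64)x^2 - (80173/64)x + 13955/64
S_{-1/2} [∇, θ] (∇ + S_{-1/2}) f = -(1/8192)x^7 + (1785/4096)x^6 + (16111/2048)x^5 + (61425/1024)x^4 + (126821/512)x^3 + (144435/256)x^2 + (80173/128)x + 13955/64


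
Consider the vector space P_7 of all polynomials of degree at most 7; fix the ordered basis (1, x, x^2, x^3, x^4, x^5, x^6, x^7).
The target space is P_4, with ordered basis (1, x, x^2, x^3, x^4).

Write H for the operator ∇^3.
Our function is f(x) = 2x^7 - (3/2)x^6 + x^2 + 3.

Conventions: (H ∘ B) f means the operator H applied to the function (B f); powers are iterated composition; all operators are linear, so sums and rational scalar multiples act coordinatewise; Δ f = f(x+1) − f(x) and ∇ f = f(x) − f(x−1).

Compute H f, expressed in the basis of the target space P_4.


∇ f = 14x^6 - 51x^5 + (185/2)x^4 - 100x^3 + (129/2)x^2 - 21x + 5/2
∇ ∇ f = 84x^5 - 465x^4 + 1160x^3 - 1575x^2 + 1138x - 343
∇ ∇ ∇ f = 420x^4 - 2700x^3 + 7110x^2 - 8910x + 4422

the image equals g(x) = 420x^4 - 2700x^3 + 7110x^2 - 8910x + 4422


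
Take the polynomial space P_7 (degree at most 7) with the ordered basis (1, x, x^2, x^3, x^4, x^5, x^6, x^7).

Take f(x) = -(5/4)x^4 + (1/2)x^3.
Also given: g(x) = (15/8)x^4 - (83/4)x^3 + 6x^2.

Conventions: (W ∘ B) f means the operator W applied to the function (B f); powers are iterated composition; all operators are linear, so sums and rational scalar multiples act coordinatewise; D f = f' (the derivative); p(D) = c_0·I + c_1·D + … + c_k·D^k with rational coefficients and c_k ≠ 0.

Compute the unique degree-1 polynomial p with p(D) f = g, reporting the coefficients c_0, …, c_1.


p(D) = -(3/2)·I + 4·D, i.e. c_0 = -3/2, c_1 = 4

D^0 f = -(5/4)x^4 + (1/2)x^3
D^1 f = -5x^3 + (3/2)x^2
matching coefficients of g against c_0 f + c_1 Df + … from the top degree down determines the c_i
solution: c_0 = -3/2, c_1 = 4


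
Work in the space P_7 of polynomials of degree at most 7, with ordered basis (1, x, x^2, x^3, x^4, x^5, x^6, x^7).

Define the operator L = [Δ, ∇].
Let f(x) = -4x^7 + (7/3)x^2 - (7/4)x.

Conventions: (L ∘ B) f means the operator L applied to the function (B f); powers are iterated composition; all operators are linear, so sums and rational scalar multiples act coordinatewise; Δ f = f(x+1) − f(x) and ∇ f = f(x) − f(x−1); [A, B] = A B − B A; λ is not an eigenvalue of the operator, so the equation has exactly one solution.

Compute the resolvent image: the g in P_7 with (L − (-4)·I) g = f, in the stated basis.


g(x) = -x^7 + (7/12)x^2 - (7/16)x

write g with unknown coordinates in the stated basis and equate coefficients in (L − (-4)·I) g = f
solving from the highest basis element down gives g = -x^7 + (7/12)x^2 - (7/16)x
check: L g = 0
so L g − (-4)·g = -4x^7 + (7/3)x^2 - (7/4)x = f ✓


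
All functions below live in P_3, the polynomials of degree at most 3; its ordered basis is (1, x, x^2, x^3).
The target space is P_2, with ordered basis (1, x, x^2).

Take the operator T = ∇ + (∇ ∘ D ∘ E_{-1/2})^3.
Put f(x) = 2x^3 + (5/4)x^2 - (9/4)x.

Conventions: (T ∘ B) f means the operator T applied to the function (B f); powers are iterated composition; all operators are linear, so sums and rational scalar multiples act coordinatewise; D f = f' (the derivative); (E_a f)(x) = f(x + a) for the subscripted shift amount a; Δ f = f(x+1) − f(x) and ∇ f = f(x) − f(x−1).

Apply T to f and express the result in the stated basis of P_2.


∇ f = 6x^2 - (7/2)x - 3/2
E_{-1/2} f = 2x^3 - (7/4)x^2 - 2x + 19/16
D E_{-1/2} f = 6x^2 - (7/2)x - 2
∇ D E_{-1/2} f = 12x - 19/2
E_{-1/2} (∇ ∘ D ∘ E_{-1/2}) f = 12x - 31/2
D E_{-1/2} (∇ ∘ D ∘ E_{-1/2}) f = 12
∇ D E_{-1/2} (∇ ∘ D ∘ E_{-1/2}) f = 0
E_{-1/2} (∇ ∘ D ∘ E_{-1/2}) (∇ ∘ D ∘ E_{-1/2}) f = 0
D E_{-1/2} (∇ ∘ D ∘ E_{-1/2}) (∇ ∘ D ∘ E_{-1/2}) f = 0
∇ D E_{-1/2} (∇ ∘ D ∘ E_{-1/2}) (∇ ∘ D ∘ E_{-1/2}) f = 0
(∇ + (∇ ∘ D ∘ E_{-1/2})^3) f = 6x^2 - (7/2)x - 3/2

the result is g(x) = 6x^2 - (7/2)x - 3/2


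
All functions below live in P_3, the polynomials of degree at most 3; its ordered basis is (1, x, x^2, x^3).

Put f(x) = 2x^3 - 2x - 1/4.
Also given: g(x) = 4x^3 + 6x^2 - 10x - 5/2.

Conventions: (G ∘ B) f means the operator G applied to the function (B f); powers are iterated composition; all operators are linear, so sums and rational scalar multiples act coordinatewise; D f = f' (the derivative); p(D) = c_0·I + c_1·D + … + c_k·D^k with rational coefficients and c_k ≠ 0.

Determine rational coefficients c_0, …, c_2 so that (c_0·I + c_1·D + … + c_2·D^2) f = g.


D^0 f = 2x^3 - 2x - 1/4
D^1 f = 6x^2 - 2
D^2 f = 12x
matching coefficients of g against c_0 f + c_1 Df + … from the top degree down determines the c_i
solution: c_0 = 2, c_1 = 1, c_2 = -1/2

p(D) = 2·I + D − (1/2)·D^2, i.e. c_0 = 2, c_1 = 1, c_2 = -1/2


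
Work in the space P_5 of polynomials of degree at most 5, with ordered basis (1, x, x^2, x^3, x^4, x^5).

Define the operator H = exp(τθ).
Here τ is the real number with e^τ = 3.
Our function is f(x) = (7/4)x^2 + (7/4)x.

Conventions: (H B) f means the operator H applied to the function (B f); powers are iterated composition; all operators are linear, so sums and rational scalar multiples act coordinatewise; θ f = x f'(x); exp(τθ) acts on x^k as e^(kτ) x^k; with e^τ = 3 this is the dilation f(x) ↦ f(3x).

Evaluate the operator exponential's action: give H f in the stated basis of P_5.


exp(τθ) x^k = e^(kτ) x^k; with e^τ = 3 this sends x^k to 3^k x^k
x ↦ 3 x
x^2 ↦ 9 x^2
applying this coordinatewise to f: exp(τθ) f = (63/4)x^2 + (21/4)x

the result is g(x) = (63/4)x^2 + (21/4)x


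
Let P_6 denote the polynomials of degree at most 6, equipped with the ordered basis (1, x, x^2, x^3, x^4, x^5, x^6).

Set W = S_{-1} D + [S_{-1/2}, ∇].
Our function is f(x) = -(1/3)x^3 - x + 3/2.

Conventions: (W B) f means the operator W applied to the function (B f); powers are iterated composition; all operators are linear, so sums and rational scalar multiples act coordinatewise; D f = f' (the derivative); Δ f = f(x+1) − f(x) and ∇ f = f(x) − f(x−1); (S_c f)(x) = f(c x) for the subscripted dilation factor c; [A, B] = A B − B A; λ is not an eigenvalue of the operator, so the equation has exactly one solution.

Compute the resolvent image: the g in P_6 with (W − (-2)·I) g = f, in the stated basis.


g(x) = -(1/6)x^3 + (11/32)x^2 + (25/128)x + 373/512

write g with unknown coordinates in the stated basis and equate coefficients in (W − (-2)·I) g = f
solving from the highest basis element down gives g = -(1/6)x^3 + (11/32)x^2 + (25/128)x + 373/512
check: W g = -(11/16)x^2 - (89/64)x + 11/256
so W g − (-2)·g = -(1/3)x^3 - x + 3/2 = f ✓


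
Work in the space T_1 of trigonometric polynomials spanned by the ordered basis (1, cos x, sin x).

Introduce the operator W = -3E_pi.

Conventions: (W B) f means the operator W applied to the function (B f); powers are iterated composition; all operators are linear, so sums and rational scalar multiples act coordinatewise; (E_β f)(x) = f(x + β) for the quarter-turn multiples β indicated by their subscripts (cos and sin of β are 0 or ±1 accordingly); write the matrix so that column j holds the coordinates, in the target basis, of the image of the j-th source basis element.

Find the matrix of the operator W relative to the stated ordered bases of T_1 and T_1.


the matrix is [[-3, 0, 0]; [0, 3, 0]; [0, 0, 3]] (rows listed top to bottom)

image of 1: -3
image of cos x: 3cos x
image of sin x: 3sin x
each image's coordinates form column j of the matrix


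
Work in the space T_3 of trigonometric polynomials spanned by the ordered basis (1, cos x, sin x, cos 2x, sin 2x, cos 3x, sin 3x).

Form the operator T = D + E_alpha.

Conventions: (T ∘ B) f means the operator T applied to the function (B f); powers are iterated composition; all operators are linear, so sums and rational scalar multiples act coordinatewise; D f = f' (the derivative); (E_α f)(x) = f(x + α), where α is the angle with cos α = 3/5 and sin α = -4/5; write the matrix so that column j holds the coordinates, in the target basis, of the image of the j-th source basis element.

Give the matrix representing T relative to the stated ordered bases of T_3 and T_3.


image of 1: 1
image of cos x: (3/5)cos x - (1/5)sin x
image of sin x: (1/5)cos x + (3/5)sin x
image of cos 2x: -(7/25)cos 2x - (26/25)sin 2x
image of sin 2x: (26/25)cos 2x - (7/25)sin 2x
image of cos 3x: -(117/125)cos 3x - (331/125)sin 3x
image of sin 3x: (331/125)cos 3x - (117/125)sin 3x
each image's coordinates form column j of the matrix

the matrix is [[1, 0, 0, 0, 0, 0, 0]; [0, 3/5, 1/5, 0, 0, 0, 0]; [0, -1/5, 3/5, 0, 0, 0, 0]; [0, 0, 0, -7/25, 26/25, 0, 0]; [0, 0, 0, -26/25, -7/25, 0, 0]; [0, 0, 0, 0, 0, -117/125, 331/125]; [0, 0, 0, 0, 0, -331/125, -117/125]] (rows listed top to bottom)
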